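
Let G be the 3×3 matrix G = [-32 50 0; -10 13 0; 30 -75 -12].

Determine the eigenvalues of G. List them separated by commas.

-12, -12, -7

Compute the characteristic polynomial p(s) = det(sI - G).
Expanding along the first row, p(s) = s^3 + 31s^2 + 312s + 1008.
Rational-root test: s = -12 gives p(-12) = 0.
Dividing by (s + 12) leaves s^2 + 19s + 84.
The quadratic factors as (s + 12)·(s + 7).
Eigenvalues: -12, -12, -7.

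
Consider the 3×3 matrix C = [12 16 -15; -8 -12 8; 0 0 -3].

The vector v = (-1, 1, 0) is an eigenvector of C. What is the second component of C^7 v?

First find the eigenvalue: Cv = (4, -4, 0) = -4·(-1, 1, 0), so λ = -4.
Then C^7 v = λ^7·v = (-4)^7·(-1, 1, 0) = -16384·(-1, 1, 0) = (16384, -16384, 0).

-16384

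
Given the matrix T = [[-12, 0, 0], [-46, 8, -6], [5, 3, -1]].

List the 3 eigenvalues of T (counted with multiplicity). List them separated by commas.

-12, 2, 5

Compute the characteristic polynomial p(t) = det(tI - T).
Cofactor expansion gives p(t) = t^3 + 5t^2 - 74t + 120.
Since p(-12) = 0, t = -12 is a root.
Factor out (t + 12): p(t) = (t + 12)·(t^2 - 7t + 10).
The quadratic factors as (t - 2)·(t - 5).
Eigenvalues: -12, 2, 5.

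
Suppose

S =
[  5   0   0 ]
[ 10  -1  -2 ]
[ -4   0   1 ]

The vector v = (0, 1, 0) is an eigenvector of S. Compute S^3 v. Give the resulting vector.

First find the eigenvalue: Sv = (0, -1, 0) = -1·(0, 1, 0), so λ = -1.
Then S^3 v = λ^3·v = (-1)^3·(0, 1, 0) = -1·(0, 1, 0) = (0, -1, 0).

(0, -1, 0)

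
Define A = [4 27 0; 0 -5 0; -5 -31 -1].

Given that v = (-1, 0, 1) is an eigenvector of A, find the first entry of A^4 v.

First find the eigenvalue: Av = (-4, 0, 4) = 4·(-1, 0, 1), so λ = 4.
Then A^4 v = λ^4·v = 4^4·(-1, 0, 1) = 256·(-1, 0, 1) = (-256, 0, 256).

-256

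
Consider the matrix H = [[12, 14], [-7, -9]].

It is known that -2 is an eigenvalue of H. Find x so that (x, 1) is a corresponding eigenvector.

-1

We need (H + 2I)v = 0.
H + 2I = [[14, 14], [-7, -7]].
Row 1: (14)·x + (14)·1 = 0
Row 2: (-7)·x + (-7)·1 = 0
Solving gives x = -1.
Check: H·(-1, 1) = (2, -2) = -2·(-1, 1).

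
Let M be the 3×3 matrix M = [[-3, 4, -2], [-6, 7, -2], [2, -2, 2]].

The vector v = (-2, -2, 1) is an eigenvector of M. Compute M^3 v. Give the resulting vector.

(-16, -16, 8)

First find the eigenvalue: Mv = (-4, -4, 2) = 2·(-2, -2, 1), so λ = 2.
Then M^3 v = λ^3·v = 2^3·(-2, -2, 1) = 8·(-2, -2, 1) = (-16, -16, 8).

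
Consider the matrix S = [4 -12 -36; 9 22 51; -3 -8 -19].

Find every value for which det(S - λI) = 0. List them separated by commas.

-2, 4, 5

Set up det(tI - S) = 0.
Expanding the 3×3 determinant: p(t) = t^3 - 7t^2 + 2t + 40.
Rational-root test: t = -2 gives p(-2) = 0.
Dividing by (t + 2) leaves t^2 - 9t + 20.
The quadratic factors as (t - 4)·(t - 5).
Eigenvalues: -2, 4, 5.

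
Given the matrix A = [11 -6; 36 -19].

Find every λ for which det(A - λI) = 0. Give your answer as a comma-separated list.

-7, -1

det(A - λI) = (11 - λ)(-19 - λ) - (-6)·(36) = λ^2 + 8λ + 7.
This factors as (λ + 7)·(λ + 1) = 0.
Eigenvalues: -7, -1.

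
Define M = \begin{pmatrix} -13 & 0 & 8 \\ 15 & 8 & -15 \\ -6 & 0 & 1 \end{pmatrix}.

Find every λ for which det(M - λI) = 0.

-7, -5, 8

Compute the characteristic polynomial p(λ) = det(λI - M).
Expanding the 3×3 determinant: p(λ) = λ^3 + 4λ^2 - 61λ - 280.
Since p(-7) = 0, λ = -7 is a root.
Factor out (λ + 7): p(λ) = (λ + 7)·(λ^2 - 3λ - 40).
The quadratic factors as (λ + 5)·(λ - 8).
Eigenvalues: -7, -5, 8.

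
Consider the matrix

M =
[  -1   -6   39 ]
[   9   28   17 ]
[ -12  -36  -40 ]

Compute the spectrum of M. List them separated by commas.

-10, -4, 1

The characteristic polynomial is p(lambda) = det(lambda·I - M).
Expanding the 3×3 determinant: p(lambda) = lambda^3 + 13·lambda^2 + 26·lambda - 40.
Since p(1) = 0, lambda = 1 is a root.
Dividing by (lambda - 1) leaves lambda^2 + 14·lambda + 40.
The quadratic factors as (lambda + 10)·(lambda + 4).
Eigenvalues: -10, -4, 1.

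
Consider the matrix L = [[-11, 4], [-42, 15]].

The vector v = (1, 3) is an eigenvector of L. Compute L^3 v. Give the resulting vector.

First find the eigenvalue: Lv = (1, 3) = 1·(1, 3), so λ = 1.
Then L^3 v = λ^3·v = 1^3·(1, 3) = 1·(1, 3) = (1, 3).

(1, 3)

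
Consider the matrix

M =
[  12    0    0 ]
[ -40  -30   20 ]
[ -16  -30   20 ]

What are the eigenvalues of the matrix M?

Set up det(sI - M) = 0.
Cofactor expansion gives p(s) = s^3 - 2s^2 - 120s.
Rational-root test: s = 0 gives p(0) = 0.
Factor out s: p(s) = s·(s^2 - 2s - 120).
The quadratic factors as (s + 10)·(s - 12).
Eigenvalues: -10, 0, 12.

-10, 0, 12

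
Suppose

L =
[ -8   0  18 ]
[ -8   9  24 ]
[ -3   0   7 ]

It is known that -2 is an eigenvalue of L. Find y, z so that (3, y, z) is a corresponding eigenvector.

0, 1

We need (L + 2I)v = 0.
L + 2I = [[-6, 0, 18], [-8, 11, 24], [-3, 0, 9]].
Row 1: (-6)·3 + (0)·y + (18)·z = 0
Row 2: (-8)·3 + (11)·y + (24)·z = 0
Row 3: (-3)·3 + (0)·y + (9)·z = 0
Solving gives y = 0, z = 1.
Check: L·(3, 0, 1) = (-6, 0, -2) = -2·(3, 0, 1).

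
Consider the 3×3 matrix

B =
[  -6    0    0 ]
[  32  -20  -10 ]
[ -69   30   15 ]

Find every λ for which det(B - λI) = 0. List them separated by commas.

-6, -5, 0

Set up det(λI - B) = 0.
Expanding along the first row, p(λ) = λ^3 + 11λ^2 + 30λ.
Rational-root test: λ = 0 gives p(0) = 0.
Dividing by λ leaves λ^2 + 11λ + 30.
The quadratic factors as (λ + 6)·(λ + 5).
Eigenvalues: -6, -5, 0.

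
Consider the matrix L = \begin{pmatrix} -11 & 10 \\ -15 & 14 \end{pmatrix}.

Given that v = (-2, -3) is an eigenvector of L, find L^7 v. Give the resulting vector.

(-32768, -49152)

First find the eigenvalue: Lv = (-8, -12) = 4·(-2, -3), so λ = 4.
Then L^7 v = λ^7·v = 4^7·(-2, -3) = 16384·(-2, -3) = (-32768, -49152).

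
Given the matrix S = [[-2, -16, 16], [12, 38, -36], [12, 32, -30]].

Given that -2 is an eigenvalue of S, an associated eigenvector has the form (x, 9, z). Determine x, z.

We need (S + 2I)v = 0.
S + 2I = [[0, -16, 16], [12, 40, -36], [12, 32, -28]].
Row 1: (0)·x + (-16)·9 + (16)·z = 0
Row 2: (12)·x + (40)·9 + (-36)·z = 0
Row 3: (12)·x + (32)·9 + (-28)·z = 0
Solving gives x = -3, z = 9.
Check: S·(-3, 9, 9) = (6, -18, -18) = -2·(-3, 9, 9).

-3, 9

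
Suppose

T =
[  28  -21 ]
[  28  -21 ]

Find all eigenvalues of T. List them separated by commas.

0, 7

det(T - sI) = (28 - s)(-21 - s) - (-21)·(28) = s^2 - 7s.
This factors as s·(s - 7) = 0.
Eigenvalues: 0, 7.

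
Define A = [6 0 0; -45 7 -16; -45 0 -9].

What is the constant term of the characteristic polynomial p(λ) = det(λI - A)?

378

p(0) = det(0·I − A) = det(−A) = (−1)^3·det(A).
det(A) = -378, so p(0) = 378.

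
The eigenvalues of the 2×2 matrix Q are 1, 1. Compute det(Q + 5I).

If Q has eigenvalues 1, 1, then Q + 5I has eigenvalues 6, 6.
det(Q + 5I) = (6) · (6) = 36.

36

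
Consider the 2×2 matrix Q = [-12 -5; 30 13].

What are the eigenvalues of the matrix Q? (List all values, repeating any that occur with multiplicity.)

-2, 3

det(Q - λI) = (-12 - λ)(13 - λ) - (-5)·(30) = λ^2 - λ - 6.
This factors as (λ + 2)·(λ - 3) = 0.
Eigenvalues: -2, 3.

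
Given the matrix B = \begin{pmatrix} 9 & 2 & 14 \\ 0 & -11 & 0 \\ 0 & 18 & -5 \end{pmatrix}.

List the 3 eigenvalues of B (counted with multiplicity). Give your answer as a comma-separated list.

Set up det(λI - B) = 0.
Expanding along the first row, p(λ) = λ^3 + 7λ^2 - 89λ - 495.
Rational-root test: λ = -5 gives p(-5) = 0.
Factor out (λ + 5): p(λ) = (λ + 5)·(λ^2 + 2λ - 99).
The quadratic factors as (λ + 11)·(λ - 9).
Eigenvalues: -11, -5, 9.

-11, -5, 9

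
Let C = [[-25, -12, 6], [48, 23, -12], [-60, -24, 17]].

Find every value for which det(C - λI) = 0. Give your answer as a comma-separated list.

The characteristic polynomial is p(t) = det(tI - C).
Expanding along the first row, p(t) = t^3 - 15t^2 + 39t + 55.
Rational-root test: t = -1 gives p(-1) = 0.
Dividing by (t + 1) leaves t^2 - 16t + 55.
The quadratic factors as (t - 5)·(t - 11).
Eigenvalues: -1, 5, 11.

-1, 5, 11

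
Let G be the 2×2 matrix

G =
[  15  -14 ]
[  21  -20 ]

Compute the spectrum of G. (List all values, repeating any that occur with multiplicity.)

-6, 1

det(G - tI) = (15 - t)(-20 - t) - (-14)·(21) = t^2 + 5t - 6.
This factors as (t + 6)·(t - 1) = 0.
Eigenvalues: -6, 1.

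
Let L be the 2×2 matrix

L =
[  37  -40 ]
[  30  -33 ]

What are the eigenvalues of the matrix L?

-3, 7

det(L - sI) = (37 - s)(-33 - s) - (-40)·(30) = s^2 - 4s - 21.
This factors as (s + 3)·(s - 7) = 0.
Eigenvalues: -3, 7.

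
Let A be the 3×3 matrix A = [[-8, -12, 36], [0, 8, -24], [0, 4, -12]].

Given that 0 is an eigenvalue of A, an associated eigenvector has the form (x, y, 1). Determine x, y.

0, 3

We need (A)v = 0.
A = [[-8, -12, 36], [0, 8, -24], [0, 4, -12]].
Row 1: (-8)·x + (-12)·y + (36)·1 = 0
Row 2: (0)·x + (8)·y + (-24)·1 = 0
Row 3: (0)·x + (4)·y + (-12)·1 = 0
Solving gives x = 0, y = 3.
Check: A·(0, 3, 1) = (0, 0, 0) = 0·(0, 3, 1).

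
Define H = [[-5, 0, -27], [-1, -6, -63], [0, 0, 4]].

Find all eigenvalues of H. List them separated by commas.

-6, -5, 4

Compute the characteristic polynomial p(r) = det(rI - H).
Expanding the 3×3 determinant: p(r) = r^3 + 7r^2 - 14r - 120.
Rational-root test: r = -5 gives p(-5) = 0.
Dividing by (r + 5) leaves r^2 + 2r - 24.
The quadratic factors as (r + 6)·(r - 4).
Eigenvalues: -6, -5, 4.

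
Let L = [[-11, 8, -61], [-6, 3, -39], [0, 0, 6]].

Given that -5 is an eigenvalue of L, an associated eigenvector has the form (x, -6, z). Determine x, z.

-8, 0

We need (L + 5I)v = 0.
L + 5I = [[-6, 8, -61], [-6, 8, -39], [0, 0, 11]].
Row 1: (-6)·x + (8)·-6 + (-61)·z = 0
Row 2: (-6)·x + (8)·-6 + (-39)·z = 0
Row 3: (0)·x + (0)·-6 + (11)·z = 0
Solving gives x = -8, z = 0.
Check: L·(-8, -6, 0) = (40, 30, 0) = -5·(-8, -6, 0).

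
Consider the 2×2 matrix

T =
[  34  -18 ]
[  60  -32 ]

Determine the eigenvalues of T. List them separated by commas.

-2, 4

det(T - μI) = (34 - μ)(-32 - μ) - (-18)·(60) = μ^2 - 2μ - 8.
This factors as (μ + 2)·(μ - 4) = 0.
Eigenvalues: -2, 4.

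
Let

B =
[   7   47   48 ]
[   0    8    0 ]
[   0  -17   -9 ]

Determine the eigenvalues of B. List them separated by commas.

The characteristic polynomial is p(μ) = det(μI - B).
Expanding the 3×3 determinant: p(μ) = μ^3 - 6μ^2 - 79μ + 504.
Since p(8) = 0, μ = 8 is a root.
Factor out (μ - 8): p(μ) = (μ - 8)·(μ^2 + 2μ - 63).
The quadratic factors as (μ + 9)·(μ - 7).
Eigenvalues: -9, 7, 8.

-9, 7, 8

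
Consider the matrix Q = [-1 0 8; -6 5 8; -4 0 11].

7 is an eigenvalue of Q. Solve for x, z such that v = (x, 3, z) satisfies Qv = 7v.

3, 3

We need (Q - 7I)v = 0.
Q - 7I = [[-8, 0, 8], [-6, -2, 8], [-4, 0, 4]].
Row 1: (-8)·x + (0)·3 + (8)·z = 0
Row 2: (-6)·x + (-2)·3 + (8)·z = 0
Row 3: (-4)·x + (0)·3 + (4)·z = 0
Solving gives x = 3, z = 3.
Check: Q·(3, 3, 3) = (21, 21, 21) = 7·(3, 3, 3).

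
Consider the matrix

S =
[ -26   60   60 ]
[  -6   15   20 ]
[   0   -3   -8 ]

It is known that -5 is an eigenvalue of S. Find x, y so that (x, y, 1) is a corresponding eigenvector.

0, -1

We need (S + 5I)v = 0.
S + 5I = [[-21, 60, 60], [-6, 20, 20], [0, -3, -3]].
Row 1: (-21)·x + (60)·y + (60)·1 = 0
Row 2: (-6)·x + (20)·y + (20)·1 = 0
Row 3: (0)·x + (-3)·y + (-3)·1 = 0
Solving gives x = 0, y = -1.
Check: S·(0, -1, 1) = (0, 5, -5) = -5·(0, -1, 1).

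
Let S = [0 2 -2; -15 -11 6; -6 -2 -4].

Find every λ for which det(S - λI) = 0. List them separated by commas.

Set up det(sI - S) = 0.
Cofactor expansion gives p(s) = s^3 + 15s^2 + 74s + 120.
Since p(-4) = 0, s = -4 is a root.
Factor out (s + 4): p(s) = (s + 4)·(s^2 + 11s + 30).
The quadratic factors as (s + 6)·(s + 5).
Eigenvalues: -6, -5, -4.

-6, -5, -4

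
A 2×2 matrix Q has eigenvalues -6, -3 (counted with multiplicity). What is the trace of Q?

trace(Q) is the sum of the eigenvalues: (-6) + (-3) = -9.

-9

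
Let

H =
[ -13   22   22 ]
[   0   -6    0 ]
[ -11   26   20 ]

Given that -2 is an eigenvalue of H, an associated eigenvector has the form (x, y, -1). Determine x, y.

We need (H + 2I)v = 0.
H + 2I = [[-11, 22, 22], [0, -4, 0], [-11, 26, 22]].
Row 1: (-11)·x + (22)·y + (22)·-1 = 0
Row 2: (0)·x + (-4)·y + (0)·-1 = 0
Row 3: (-11)·x + (26)·y + (22)·-1 = 0
Solving gives x = -2, y = 0.
Check: H·(-2, 0, -1) = (4, 0, 2) = -2·(-2, 0, -1).

-2, 0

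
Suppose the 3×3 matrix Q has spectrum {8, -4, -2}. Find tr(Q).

2

trace(Q) is the sum of the eigenvalues: (8) + (-4) + (-2) = 2.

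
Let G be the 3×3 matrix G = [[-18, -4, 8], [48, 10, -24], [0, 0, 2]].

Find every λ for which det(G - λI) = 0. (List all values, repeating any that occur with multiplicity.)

Compute the characteristic polynomial p(t) = det(tI - G).
Cofactor expansion gives p(t) = t^3 + 6t^2 - 4t - 24.
Since p(2) = 0, t = 2 is a root.
Factor out (t - 2): p(t) = (t - 2)·(t^2 + 8t + 12).
The quadratic factors as (t + 6)·(t + 2).
Eigenvalues: -6, -2, 2.

-6, -2, 2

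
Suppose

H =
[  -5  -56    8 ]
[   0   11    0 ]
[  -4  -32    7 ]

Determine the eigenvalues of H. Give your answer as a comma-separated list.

Set up det(sI - H) = 0.
Cofactor expansion gives p(s) = s^3 - 13s^2 + 19s + 33.
Since p(11) = 0, s = 11 is a root.
Dividing by (s - 11) leaves s^2 - 2s - 3.
The quadratic factors as (s + 1)·(s - 3).
Eigenvalues: -1, 3, 11.

-1, 3, 11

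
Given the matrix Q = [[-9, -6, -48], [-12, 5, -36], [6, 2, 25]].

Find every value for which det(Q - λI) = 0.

5, 7, 9

Compute the characteristic polynomial p(μ) = det(μI - Q).
Expanding along the first row, p(μ) = μ^3 - 21μ^2 + 143μ - 315.
Since p(5) = 0, μ = 5 is a root.
Factor out (μ - 5): p(μ) = (μ - 5)·(μ^2 - 16μ + 63).
The quadratic factors as (μ - 7)·(μ - 9).
Eigenvalues: 5, 7, 9.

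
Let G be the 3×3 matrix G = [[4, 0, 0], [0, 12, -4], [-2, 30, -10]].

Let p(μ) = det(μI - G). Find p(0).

p(0) = det(0·I − G) = det(−G) = (−1)^3·det(G).
det(G) = 0, so p(0) = 0.

0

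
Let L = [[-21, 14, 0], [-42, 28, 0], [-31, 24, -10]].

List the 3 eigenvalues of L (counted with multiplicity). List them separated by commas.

-10, 0, 7

Compute the characteristic polynomial p(λ) = det(λI - L).
Expanding along the first row, p(λ) = λ^3 + 3λ^2 - 70λ.
Try λ = 0: p(0) = 0, so 0 is a root.
Factor out λ: p(λ) = λ·(λ^2 + 3λ - 70).
The quadratic factors as (λ + 10)·(λ - 7).
Eigenvalues: -10, 0, 7.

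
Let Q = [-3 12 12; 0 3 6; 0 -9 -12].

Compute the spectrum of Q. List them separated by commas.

-6, -3, -3

Compute the characteristic polynomial p(λ) = det(λI - Q).
Expanding along the first row, p(λ) = λ^3 + 12λ^2 + 45λ + 54.
Try λ = -6: p(-6) = 0, so -6 is a root.
Dividing by (λ + 6) leaves λ^2 + 6λ + 9.
The quadratic factor is (λ + 3)^2.
Eigenvalues: -6, -3, -3.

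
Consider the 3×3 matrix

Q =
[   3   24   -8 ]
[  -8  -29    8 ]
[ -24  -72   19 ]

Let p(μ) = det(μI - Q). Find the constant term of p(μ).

p(μ) = μ^3 + 7μ^2 - 5μ - 75.
The constant term is -75.

-75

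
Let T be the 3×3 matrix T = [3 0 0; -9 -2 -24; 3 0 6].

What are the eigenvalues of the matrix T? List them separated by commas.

The characteristic polynomial is p(s) = det(sI - T).
Expanding along the first row, p(s) = s^3 - 7s^2 + 36.
Since p(-2) = 0, s = -2 is a root.
Dividing by (s + 2) leaves s^2 - 9s + 18.
The quadratic factors as (s - 3)·(s - 6).
Eigenvalues: -2, 3, 6.

-2, 3, 6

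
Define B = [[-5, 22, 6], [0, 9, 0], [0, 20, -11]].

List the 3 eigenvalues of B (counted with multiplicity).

The characteristic polynomial is p(lambda) = det(lambda·I - B).
Cofactor expansion gives p(lambda) = lambda^3 + 7·lambda^2 - 89·lambda - 495.
Since p(-5) = 0, lambda = -5 is a root.
Dividing by (lambda + 5) leaves lambda^2 + 2·lambda - 99.
The quadratic factors as (lambda + 11)·(lambda - 9).
Eigenvalues: -11, -5, 9.

-11, -5, 9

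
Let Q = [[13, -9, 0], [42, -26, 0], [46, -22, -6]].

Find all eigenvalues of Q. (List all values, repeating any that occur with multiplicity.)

The characteristic polynomial is p(λ) = det(λI - Q).
Cofactor expansion gives p(λ) = λ^3 + 19λ^2 + 118λ + 240.
Rational-root test: λ = -5 gives p(-5) = 0.
Factor out (λ + 5): p(λ) = (λ + 5)·(λ^2 + 14λ + 48).
The quadratic factors as (λ + 8)·(λ + 6).
Eigenvalues: -8, -6, -5.

-8, -6, -5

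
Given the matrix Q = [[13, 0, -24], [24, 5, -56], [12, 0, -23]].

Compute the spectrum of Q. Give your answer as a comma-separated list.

Compute the characteristic polynomial p(λ) = det(λI - Q).
Expanding the 3×3 determinant: p(λ) = λ^3 + 5λ^2 - 61λ + 55.
Try λ = 1: p(1) = 0, so 1 is a root.
Factor out (λ - 1): p(λ) = (λ - 1)·(λ^2 + 6λ - 55).
The quadratic factors as (λ + 11)·(λ - 5).
Eigenvalues: -11, 1, 5.

-11, 1, 5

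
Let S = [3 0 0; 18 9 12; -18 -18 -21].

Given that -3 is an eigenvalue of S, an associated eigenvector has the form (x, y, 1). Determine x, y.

0, -1

We need (S + 3I)v = 0.
S + 3I = [[6, 0, 0], [18, 12, 12], [-18, -18, -18]].
Row 1: (6)·x + (0)·y + (0)·1 = 0
Row 2: (18)·x + (12)·y + (12)·1 = 0
Row 3: (-18)·x + (-18)·y + (-18)·1 = 0
Solving gives x = 0, y = -1.
Check: S·(0, -1, 1) = (0, 3, -3) = -3·(0, -1, 1).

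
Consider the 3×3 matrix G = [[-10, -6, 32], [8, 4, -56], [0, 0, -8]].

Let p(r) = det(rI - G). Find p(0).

p(0) = det(0·I − G) = det(−G) = (−1)^3·det(G).
det(G) = -64, so p(0) = 64.

64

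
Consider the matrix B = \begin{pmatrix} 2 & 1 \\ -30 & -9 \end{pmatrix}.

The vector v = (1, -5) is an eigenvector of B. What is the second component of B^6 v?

First find the eigenvalue: Bv = (-3, 15) = -3·(1, -5), so λ = -3.
Then B^6 v = λ^6·v = (-3)^6·(1, -5) = 729·(1, -5) = (729, -3645).

-3645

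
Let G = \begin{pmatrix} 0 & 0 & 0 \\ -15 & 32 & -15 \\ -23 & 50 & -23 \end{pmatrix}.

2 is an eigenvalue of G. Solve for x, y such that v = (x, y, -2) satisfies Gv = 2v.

We need (G - 2I)v = 0.
G - 2I = [[-2, 0, 0], [-15, 30, -15], [-23, 50, -25]].
Row 1: (-2)·x + (0)·y + (0)·-2 = 0
Row 2: (-15)·x + (30)·y + (-15)·-2 = 0
Row 3: (-23)·x + (50)·y + (-25)·-2 = 0
Solving gives x = 0, y = -1.
Check: G·(0, -1, -2) = (0, -2, -4) = 2·(0, -1, -2).

0, -1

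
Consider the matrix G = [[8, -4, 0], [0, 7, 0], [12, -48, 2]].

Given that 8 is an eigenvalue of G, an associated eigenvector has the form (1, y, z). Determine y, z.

0, 2

We need (G - 8I)v = 0.
G - 8I = [[0, -4, 0], [0, -1, 0], [12, -48, -6]].
Row 1: (0)·1 + (-4)·y + (0)·z = 0
Row 2: (0)·1 + (-1)·y + (0)·z = 0
Row 3: (12)·1 + (-48)·y + (-6)·z = 0
Solving gives y = 0, z = 2.
Check: G·(1, 0, 2) = (8, 0, 16) = 8·(1, 0, 2).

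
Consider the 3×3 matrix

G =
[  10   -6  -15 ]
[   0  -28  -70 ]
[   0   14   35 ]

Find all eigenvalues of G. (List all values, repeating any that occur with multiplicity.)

0, 7, 10

The characteristic polynomial is p(μ) = det(μI - G).
Cofactor expansion gives p(μ) = μ^3 - 17μ^2 + 70μ.
Try μ = 7: p(7) = 0, so 7 is a root.
Dividing by (μ - 7) leaves μ^2 - 10μ.
The quadratic factors as μ·(μ - 10).
Eigenvalues: 0, 7, 10.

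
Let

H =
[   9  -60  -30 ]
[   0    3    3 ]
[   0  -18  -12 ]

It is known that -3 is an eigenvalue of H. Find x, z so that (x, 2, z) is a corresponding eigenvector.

0, -4

We need (H + 3I)v = 0.
H + 3I = [[12, -60, -30], [0, 6, 3], [0, -18, -9]].
Row 1: (12)·x + (-60)·2 + (-30)·z = 0
Row 2: (0)·x + (6)·2 + (3)·z = 0
Row 3: (0)·x + (-18)·2 + (-9)·z = 0
Solving gives x = 0, z = -4.
Check: H·(0, 2, -4) = (0, -6, 12) = -3·(0, 2, -4).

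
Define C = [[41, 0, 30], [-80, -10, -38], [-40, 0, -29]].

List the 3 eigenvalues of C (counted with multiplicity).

Set up det(lambda·I - C) = 0.
Expanding along the first row, p(lambda) = lambda^3 - 2·lambda^2 - 109·lambda + 110.
Since p(-10) = 0, lambda = -10 is a root.
Factor out (lambda + 10): p(lambda) = (lambda + 10)·(lambda^2 - 12·lambda + 11).
The quadratic factors as (lambda - 1)·(lambda - 11).
Eigenvalues: -10, 1, 11.

-10, 1, 11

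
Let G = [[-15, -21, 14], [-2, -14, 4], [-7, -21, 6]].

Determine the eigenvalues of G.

-8, -8, -7

The characteristic polynomial is p(λ) = det(λI - G).
Expanding the 3×3 determinant: p(λ) = λ^3 + 23λ^2 + 176λ + 448.
Since p(-7) = 0, λ = -7 is a root.
Dividing by (λ + 7) leaves λ^2 + 16λ + 64.
The quadratic factor is (λ + 8)^2.
Eigenvalues: -8, -8, -7.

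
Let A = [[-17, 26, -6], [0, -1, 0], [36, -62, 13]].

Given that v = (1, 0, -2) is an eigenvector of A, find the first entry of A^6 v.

First find the eigenvalue: Av = (-5, 0, 10) = -5·(1, 0, -2), so λ = -5.
Then A^6 v = λ^6·v = (-5)^6·(1, 0, -2) = 15625·(1, 0, -2) = (15625, 0, -31250).

15625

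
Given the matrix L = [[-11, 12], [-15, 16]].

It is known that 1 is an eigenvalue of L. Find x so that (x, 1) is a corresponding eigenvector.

We need (L - 1I)v = 0.
L - 1I = [[-12, 12], [-15, 15]].
Row 1: (-12)·x + (12)·1 = 0
Row 2: (-15)·x + (15)·1 = 0
Solving gives x = 1.
Check: L·(1, 1) = (1, 1) = 1·(1, 1).

1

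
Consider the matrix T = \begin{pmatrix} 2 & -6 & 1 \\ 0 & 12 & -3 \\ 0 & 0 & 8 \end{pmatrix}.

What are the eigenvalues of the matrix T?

2, 8, 12

T is upper triangular, so its eigenvalues are the diagonal entries.
Diagonal: 2, 12, 8.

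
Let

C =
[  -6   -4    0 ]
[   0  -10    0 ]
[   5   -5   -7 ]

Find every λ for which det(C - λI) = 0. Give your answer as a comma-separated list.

Set up det(rI - C) = 0.
Cofactor expansion gives p(r) = r^3 + 23r^2 + 172r + 420.
Since p(-6) = 0, r = -6 is a root.
Dividing by (r + 6) leaves r^2 + 17r + 70.
The quadratic factors as (r + 10)·(r + 7).
Eigenvalues: -10, -7, -6.

-10, -7, -6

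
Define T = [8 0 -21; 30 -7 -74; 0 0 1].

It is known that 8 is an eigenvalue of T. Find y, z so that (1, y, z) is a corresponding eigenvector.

2, 0

We need (T - 8I)v = 0.
T - 8I = [[0, 0, -21], [30, -15, -74], [0, 0, -7]].
Row 1: (0)·1 + (0)·y + (-21)·z = 0
Row 2: (30)·1 + (-15)·y + (-74)·z = 0
Row 3: (0)·1 + (0)·y + (-7)·z = 0
Solving gives y = 2, z = 0.
Check: T·(1, 2, 0) = (8, 16, 0) = 8·(1, 2, 0).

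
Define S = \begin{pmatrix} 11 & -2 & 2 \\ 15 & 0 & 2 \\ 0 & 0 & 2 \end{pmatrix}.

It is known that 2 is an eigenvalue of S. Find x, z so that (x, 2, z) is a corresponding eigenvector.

We need (S - 2I)v = 0.
S - 2I = [[9, -2, 2], [15, -2, 2], [0, 0, 0]].
Row 1: (9)·x + (-2)·2 + (2)·z = 0
Row 2: (15)·x + (-2)·2 + (2)·z = 0
Row 3: (0)·x + (0)·2 + (0)·z = 0
Solving gives x = 0, z = 2.
Check: S·(0, 2, 2) = (0, 4, 4) = 2·(0, 2, 2).

0, 2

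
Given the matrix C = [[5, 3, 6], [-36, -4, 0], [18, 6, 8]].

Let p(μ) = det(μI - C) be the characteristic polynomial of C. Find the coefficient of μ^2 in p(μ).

The coefficient of μ^2 of det(μI - C) is −trace(C).
trace(C) = (5) + (-4) + (8) = 9, so the coefficient is -9.

-9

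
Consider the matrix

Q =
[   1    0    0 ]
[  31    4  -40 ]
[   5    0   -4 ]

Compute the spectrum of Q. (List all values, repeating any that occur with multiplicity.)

The characteristic polynomial is p(s) = det(sI - Q).
Expanding along the first row, p(s) = s^3 - s^2 - 16s + 16.
Since p(4) = 0, s = 4 is a root.
Dividing by (s - 4) leaves s^2 + 3s - 4.
The quadratic factors as (s + 4)·(s - 1).
Eigenvalues: -4, 1, 4.

-4, 1, 4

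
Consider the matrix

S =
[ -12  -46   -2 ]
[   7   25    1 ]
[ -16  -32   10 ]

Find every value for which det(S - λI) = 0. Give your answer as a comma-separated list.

2, 10, 11

Compute the characteristic polynomial p(t) = det(tI - S).
Expanding along the first row, p(t) = t^3 - 23t^2 + 152t - 220.
Try t = 2: p(2) = 0, so 2 is a root.
Dividing by (t - 2) leaves t^2 - 21t + 110.
The quadratic factors as (t - 10)·(t - 11).
Eigenvalues: 2, 10, 11.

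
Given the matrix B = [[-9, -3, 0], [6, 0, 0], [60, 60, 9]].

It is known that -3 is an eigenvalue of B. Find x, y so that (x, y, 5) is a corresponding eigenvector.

We need (B + 3I)v = 0.
B + 3I = [[-6, -3, 0], [6, 3, 0], [60, 60, 12]].
Row 1: (-6)·x + (-3)·y + (0)·5 = 0
Row 2: (6)·x + (3)·y + (0)·5 = 0
Row 3: (60)·x + (60)·y + (12)·5 = 0
Solving gives x = 1, y = -2.
Check: B·(1, -2, 5) = (-3, 6, -15) = -3·(1, -2, 5).

1, -2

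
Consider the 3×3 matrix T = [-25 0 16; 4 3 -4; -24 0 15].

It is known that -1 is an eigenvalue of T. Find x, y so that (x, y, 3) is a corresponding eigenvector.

We need (T + 1I)v = 0.
T + 1I = [[-24, 0, 16], [4, 4, -4], [-24, 0, 16]].
Row 1: (-24)·x + (0)·y + (16)·3 = 0
Row 2: (4)·x + (4)·y + (-4)·3 = 0
Row 3: (-24)·x + (0)·y + (16)·3 = 0
Solving gives x = 2, y = 1.
Check: T·(2, 1, 3) = (-2, -1, -3) = -1·(2, 1, 3).

2, 1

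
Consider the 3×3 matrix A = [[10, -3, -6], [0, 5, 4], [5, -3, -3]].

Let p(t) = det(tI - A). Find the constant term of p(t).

-60

p(t) = t^3 - 12t^2 + 47t - 60.
The constant term is -60.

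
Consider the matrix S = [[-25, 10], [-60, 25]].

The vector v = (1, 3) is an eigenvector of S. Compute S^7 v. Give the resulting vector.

First find the eigenvalue: Sv = (5, 15) = 5·(1, 3), so λ = 5.
Then S^7 v = λ^7·v = 5^7·(1, 3) = 78125·(1, 3) = (78125, 234375).

(78125, 234375)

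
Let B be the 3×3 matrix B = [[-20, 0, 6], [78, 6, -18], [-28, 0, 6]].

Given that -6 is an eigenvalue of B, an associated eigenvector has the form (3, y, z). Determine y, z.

-9, 7

We need (B + 6I)v = 0.
B + 6I = [[-14, 0, 6], [78, 12, -18], [-28, 0, 12]].
Row 1: (-14)·3 + (0)·y + (6)·z = 0
Row 2: (78)·3 + (12)·y + (-18)·z = 0
Row 3: (-28)·3 + (0)·y + (12)·z = 0
Solving gives y = -9, z = 7.
Check: B·(3, -9, 7) = (-18, 54, -42) = -6·(3, -9, 7).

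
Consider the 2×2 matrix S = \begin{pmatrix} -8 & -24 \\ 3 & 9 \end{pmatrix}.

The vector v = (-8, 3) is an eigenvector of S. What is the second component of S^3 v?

First find the eigenvalue: Sv = (-8, 3) = 1·(-8, 3), so λ = 1.
Then S^3 v = λ^3·v = 1^3·(-8, 3) = 1·(-8, 3) = (-8, 3).

3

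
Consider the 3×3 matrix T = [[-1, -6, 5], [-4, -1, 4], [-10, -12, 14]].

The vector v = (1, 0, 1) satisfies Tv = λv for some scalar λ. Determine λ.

4

Compute Tv: T·(1, 0, 1) = (4, 0, 4).
Since Tv = λv, compare component 1: 4 = λ·1, so λ = 4.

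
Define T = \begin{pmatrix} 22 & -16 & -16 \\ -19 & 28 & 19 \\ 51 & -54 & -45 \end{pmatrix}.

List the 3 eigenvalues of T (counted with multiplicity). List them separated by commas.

-10, 6, 9

Set up det(lambda·I - T) = 0.
Expanding the 3×3 determinant: p(lambda) = lambda^3 - 5·lambda^2 - 96·lambda + 540.
Since p(6) = 0, lambda = 6 is a root.
Factor out (lambda - 6): p(lambda) = (lambda - 6)·(lambda^2 + lambda - 90).
The quadratic factors as (lambda + 10)·(lambda - 9).
Eigenvalues: -10, 6, 9.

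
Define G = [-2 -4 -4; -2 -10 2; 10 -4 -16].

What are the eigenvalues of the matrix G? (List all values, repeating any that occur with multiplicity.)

Set up det(lambda·I - G) = 0.
Expanding the 3×3 determinant: p(lambda) = lambda^3 + 28·lambda^2 + 252·lambda + 720.
Since p(-6) = 0, lambda = -6 is a root.
Factor out (lambda + 6): p(lambda) = (lambda + 6)·(lambda^2 + 22·lambda + 120).
The quadratic factors as (lambda + 12)·(lambda + 10).
Eigenvalues: -12, -10, -6.

-12, -10, -6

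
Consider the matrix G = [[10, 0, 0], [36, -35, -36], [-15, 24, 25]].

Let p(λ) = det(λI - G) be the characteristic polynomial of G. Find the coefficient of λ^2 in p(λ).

0

The coefficient of λ^2 of det(λI - G) is −trace(G).
trace(G) = (10) + (-35) + (25) = 0, so the coefficient is 0.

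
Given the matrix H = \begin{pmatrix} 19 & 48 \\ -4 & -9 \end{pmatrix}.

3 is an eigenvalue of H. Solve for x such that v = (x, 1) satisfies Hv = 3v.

-3

We need (H - 3I)v = 0.
H - 3I = [[16, 48], [-4, -12]].
Row 1: (16)·x + (48)·1 = 0
Row 2: (-4)·x + (-12)·1 = 0
Solving gives x = -3.
Check: H·(-3, 1) = (-9, 3) = 3·(-3, 1).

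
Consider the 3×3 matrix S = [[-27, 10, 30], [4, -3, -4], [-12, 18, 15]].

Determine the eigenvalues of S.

-11, -7, 3

The characteristic polynomial is p(r) = det(rI - S).
Expanding the 3×3 determinant: p(r) = r^3 + 15r^2 + 23r - 231.
Try r = -7: p(-7) = 0, so -7 is a root.
Factor out (r + 7): p(r) = (r + 7)·(r^2 + 8r - 33).
The quadratic factors as (r + 11)·(r - 3).
Eigenvalues: -11, -7, 3.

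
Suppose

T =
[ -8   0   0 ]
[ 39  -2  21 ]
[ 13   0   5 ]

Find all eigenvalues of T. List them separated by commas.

-8, -2, 5

The characteristic polynomial is p(r) = det(rI - T).
Expanding the 3×3 determinant: p(r) = r^3 + 5r^2 - 34r - 80.
Since p(-8) = 0, r = -8 is a root.
Dividing by (r + 8) leaves r^2 - 3r - 10.
The quadratic factors as (r + 2)·(r - 5).
Eigenvalues: -8, -2, 5.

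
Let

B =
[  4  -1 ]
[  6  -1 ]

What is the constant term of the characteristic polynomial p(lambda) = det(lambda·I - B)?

p(0) = det(0·I − B) = det(−B) = (−1)^2·det(B).
det(B) = 2, so p(0) = 2.

2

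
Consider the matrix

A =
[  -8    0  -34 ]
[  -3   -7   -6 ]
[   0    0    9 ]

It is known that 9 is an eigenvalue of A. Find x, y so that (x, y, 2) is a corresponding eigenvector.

We need (A - 9I)v = 0.
A - 9I = [[-17, 0, -34], [-3, -16, -6], [0, 0, 0]].
Row 1: (-17)·x + (0)·y + (-34)·2 = 0
Row 2: (-3)·x + (-16)·y + (-6)·2 = 0
Row 3: (0)·x + (0)·y + (0)·2 = 0
Solving gives x = -4, y = 0.
Check: A·(-4, 0, 2) = (-36, 0, 18) = 9·(-4, 0, 2).

-4, 0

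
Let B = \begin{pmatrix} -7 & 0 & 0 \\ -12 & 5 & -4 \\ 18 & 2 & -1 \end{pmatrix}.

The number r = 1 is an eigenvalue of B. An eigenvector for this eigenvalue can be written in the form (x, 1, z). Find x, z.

0, 1

We need (B - 1I)v = 0.
B - 1I = [[-8, 0, 0], [-12, 4, -4], [18, 2, -2]].
Row 1: (-8)·x + (0)·1 + (0)·z = 0
Row 2: (-12)·x + (4)·1 + (-4)·z = 0
Row 3: (18)·x + (2)·1 + (-2)·z = 0
Solving gives x = 0, z = 1.
Check: B·(0, 1, 1) = (0, 1, 1) = 1·(0, 1, 1).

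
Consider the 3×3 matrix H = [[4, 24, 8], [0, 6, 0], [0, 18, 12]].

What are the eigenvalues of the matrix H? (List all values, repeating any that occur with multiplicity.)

4, 6, 12

Set up det(λI - H) = 0.
Expanding the 3×3 determinant: p(λ) = λ^3 - 22λ^2 + 144λ - 288.
Rational-root test: λ = 4 gives p(4) = 0.
Dividing by (λ - 4) leaves λ^2 - 18λ + 72.
The quadratic factors as (λ - 6)·(λ - 12).
Eigenvalues: 4, 6, 12.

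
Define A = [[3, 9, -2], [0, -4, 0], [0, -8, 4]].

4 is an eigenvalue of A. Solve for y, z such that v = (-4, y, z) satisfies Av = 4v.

0, 2

We need (A - 4I)v = 0.
A - 4I = [[-1, 9, -2], [0, -8, 0], [0, -8, 0]].
Row 1: (-1)·-4 + (9)·y + (-2)·z = 0
Row 2: (0)·-4 + (-8)·y + (0)·z = 0
Row 3: (0)·-4 + (-8)·y + (0)·z = 0
Solving gives y = 0, z = 2.
Check: A·(-4, 0, 2) = (-16, 0, 8) = 4·(-4, 0, 2).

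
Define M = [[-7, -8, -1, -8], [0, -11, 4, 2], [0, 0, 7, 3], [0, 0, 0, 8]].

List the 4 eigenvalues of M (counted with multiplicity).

-11, -7, 7, 8

M is upper triangular, so its eigenvalues are the diagonal entries.
Diagonal: -7, -11, 7, 8.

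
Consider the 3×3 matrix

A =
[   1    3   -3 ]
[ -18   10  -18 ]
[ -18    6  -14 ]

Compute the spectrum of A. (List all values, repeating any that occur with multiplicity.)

-8, 1, 4

Set up det(lambda·I - A) = 0.
Expanding the 3×3 determinant: p(lambda) = lambda^3 + 3·lambda^2 - 36·lambda + 32.
Try lambda = 1: p(1) = 0, so 1 is a root.
Factor out (lambda - 1): p(lambda) = (lambda - 1)·(lambda^2 + 4·lambda - 32).
The quadratic factors as (lambda + 8)·(lambda - 4).
Eigenvalues: -8, 1, 4.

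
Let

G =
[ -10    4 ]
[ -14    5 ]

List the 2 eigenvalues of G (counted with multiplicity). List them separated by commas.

det(G - rI) = (-10 - r)(5 - r) - (4)·(-14) = r^2 + 5r + 6.
This factors as (r + 3)·(r + 2) = 0.
Eigenvalues: -3, -2.

-3, -2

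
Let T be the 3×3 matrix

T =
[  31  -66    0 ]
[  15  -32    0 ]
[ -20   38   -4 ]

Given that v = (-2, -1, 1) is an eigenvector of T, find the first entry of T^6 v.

-128

First find the eigenvalue: Tv = (4, 2, -2) = -2·(-2, -1, 1), so λ = -2.
Then T^6 v = λ^6·v = (-2)^6·(-2, -1, 1) = 64·(-2, -1, 1) = (-128, -64, 64).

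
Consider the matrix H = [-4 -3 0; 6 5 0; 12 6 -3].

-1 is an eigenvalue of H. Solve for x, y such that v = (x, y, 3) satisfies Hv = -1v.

1, -1

We need (H + 1I)v = 0.
H + 1I = [[-3, -3, 0], [6, 6, 0], [12, 6, -2]].
Row 1: (-3)·x + (-3)·y + (0)·3 = 0
Row 2: (6)·x + (6)·y + (0)·3 = 0
Row 3: (12)·x + (6)·y + (-2)·3 = 0
Solving gives x = 1, y = -1.
Check: H·(1, -1, 3) = (-1, 1, -3) = -1·(1, -1, 3).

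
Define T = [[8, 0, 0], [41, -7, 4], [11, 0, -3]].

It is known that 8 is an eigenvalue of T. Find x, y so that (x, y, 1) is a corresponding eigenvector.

We need (T - 8I)v = 0.
T - 8I = [[0, 0, 0], [41, -15, 4], [11, 0, -11]].
Row 1: (0)·x + (0)·y + (0)·1 = 0
Row 2: (41)·x + (-15)·y + (4)·1 = 0
Row 3: (11)·x + (0)·y + (-11)·1 = 0
Solving gives x = 1, y = 3.
Check: T·(1, 3, 1) = (8, 24, 8) = 8·(1, 3, 1).

1, 3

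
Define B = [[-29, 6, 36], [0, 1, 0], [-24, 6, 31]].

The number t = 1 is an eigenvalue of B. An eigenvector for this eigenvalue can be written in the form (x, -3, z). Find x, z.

We need (B - 1I)v = 0.
B - 1I = [[-30, 6, 36], [0, 0, 0], [-24, 6, 30]].
Row 1: (-30)·x + (6)·-3 + (36)·z = 0
Row 2: (0)·x + (0)·-3 + (0)·z = 0
Row 3: (-24)·x + (6)·-3 + (30)·z = 0
Solving gives x = 3, z = 3.
Check: B·(3, -3, 3) = (3, -3, 3) = 1·(3, -3, 3).

3, 3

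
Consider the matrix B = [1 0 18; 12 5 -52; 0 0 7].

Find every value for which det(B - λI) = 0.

Set up det(μI - B) = 0.
Expanding the 3×3 determinant: p(μ) = μ^3 - 13μ^2 + 47μ - 35.
Rational-root test: μ = 5 gives p(5) = 0.
Dividing by (μ - 5) leaves μ^2 - 8μ + 7.
The quadratic factors as (μ - 1)·(μ - 7).
Eigenvalues: 1, 5, 7.

1, 5, 7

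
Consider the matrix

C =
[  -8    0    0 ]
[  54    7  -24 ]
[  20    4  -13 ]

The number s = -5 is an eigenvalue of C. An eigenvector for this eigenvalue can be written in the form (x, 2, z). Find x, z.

0, 1

We need (C + 5I)v = 0.
C + 5I = [[-3, 0, 0], [54, 12, -24], [20, 4, -8]].
Row 1: (-3)·x + (0)·2 + (0)·z = 0
Row 2: (54)·x + (12)·2 + (-24)·z = 0
Row 3: (20)·x + (4)·2 + (-8)·z = 0
Solving gives x = 0, z = 1.
Check: C·(0, 2, 1) = (0, -10, -5) = -5·(0, 2, 1).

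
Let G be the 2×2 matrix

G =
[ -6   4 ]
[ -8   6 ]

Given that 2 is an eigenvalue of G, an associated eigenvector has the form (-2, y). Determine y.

-4

We need (G - 2I)v = 0.
G - 2I = [[-8, 4], [-8, 4]].
Row 1: (-8)·-2 + (4)·y = 0
Row 2: (-8)·-2 + (4)·y = 0
Solving gives y = -4.
Check: G·(-2, -4) = (-4, -8) = 2·(-2, -4).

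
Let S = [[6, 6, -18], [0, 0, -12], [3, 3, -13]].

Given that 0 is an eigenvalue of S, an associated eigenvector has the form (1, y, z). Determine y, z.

We need (S)v = 0.
S = [[6, 6, -18], [0, 0, -12], [3, 3, -13]].
Row 1: (6)·1 + (6)·y + (-18)·z = 0
Row 2: (0)·1 + (0)·y + (-12)·z = 0
Row 3: (3)·1 + (3)·y + (-13)·z = 0
Solving gives y = -1, z = 0.
Check: S·(1, -1, 0) = (0, 0, 0) = 0·(1, -1, 0).

-1, 0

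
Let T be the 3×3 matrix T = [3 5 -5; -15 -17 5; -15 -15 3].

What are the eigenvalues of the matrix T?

-12, -2, 3

Compute the characteristic polynomial p(μ) = det(μI - T).
Expanding the 3×3 determinant: p(μ) = μ^3 + 11μ^2 - 18μ - 72.
Rational-root test: μ = 3 gives p(3) = 0.
Factor out (μ - 3): p(μ) = (μ - 3)·(μ^2 + 14μ + 24).
The quadratic factors as (μ + 12)·(μ + 2).
Eigenvalues: -12, -2, 3.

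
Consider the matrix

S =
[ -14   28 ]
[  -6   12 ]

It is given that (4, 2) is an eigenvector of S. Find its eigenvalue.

0

Compute Sv: S·(4, 2) = (0, 0).
Since Sv = λv, compare component 1: 0 = λ·4, so λ = 0.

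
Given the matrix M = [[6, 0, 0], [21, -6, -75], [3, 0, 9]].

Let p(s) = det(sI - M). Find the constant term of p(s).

p(s) = s^3 - 9s^2 - 36s + 324.
The constant term is 324.

324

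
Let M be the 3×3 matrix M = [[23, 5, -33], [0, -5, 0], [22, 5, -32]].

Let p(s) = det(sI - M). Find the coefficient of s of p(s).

35

p(s) = s^3 + 14s^2 + 35s - 50.
The coefficient of s is 35.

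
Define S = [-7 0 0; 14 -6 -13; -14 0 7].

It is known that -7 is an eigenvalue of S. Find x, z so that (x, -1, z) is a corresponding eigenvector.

We need (S + 7I)v = 0.
S + 7I = [[0, 0, 0], [14, 1, -13], [-14, 0, 14]].
Row 1: (0)·x + (0)·-1 + (0)·z = 0
Row 2: (14)·x + (1)·-1 + (-13)·z = 0
Row 3: (-14)·x + (0)·-1 + (14)·z = 0
Solving gives x = 1, z = 1.
Check: S·(1, -1, 1) = (-7, 7, -7) = -7·(1, -1, 1).

1, 1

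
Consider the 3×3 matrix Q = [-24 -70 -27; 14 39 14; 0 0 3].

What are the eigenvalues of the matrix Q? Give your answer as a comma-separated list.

3, 4, 11

Compute the characteristic polynomial p(λ) = det(λI - Q).
Cofactor expansion gives p(λ) = λ^3 - 18λ^2 + 89λ - 132.
Rational-root test: λ = 3 gives p(3) = 0.
Factor out (λ - 3): p(λ) = (λ - 3)·(λ^2 - 15λ + 44).
The quadratic factors as (λ - 4)·(λ - 11).
Eigenvalues: 3, 4, 11.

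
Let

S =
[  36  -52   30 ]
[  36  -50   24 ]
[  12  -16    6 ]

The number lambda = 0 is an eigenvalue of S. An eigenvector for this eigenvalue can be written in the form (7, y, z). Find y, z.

6, 2

We need (S)v = 0.
S = [[36, -52, 30], [36, -50, 24], [12, -16, 6]].
Row 1: (36)·7 + (-52)·y + (30)·z = 0
Row 2: (36)·7 + (-50)·y + (24)·z = 0
Row 3: (12)·7 + (-16)·y + (6)·z = 0
Solving gives y = 6, z = 2.
Check: S·(7, 6, 2) = (0, 0, 0) = 0·(7, 6, 2).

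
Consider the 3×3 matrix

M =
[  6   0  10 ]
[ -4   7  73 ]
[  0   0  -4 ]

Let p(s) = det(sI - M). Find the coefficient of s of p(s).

-10

p(s) = s^3 - 9s^2 - 10s + 168.
The coefficient of s is -10.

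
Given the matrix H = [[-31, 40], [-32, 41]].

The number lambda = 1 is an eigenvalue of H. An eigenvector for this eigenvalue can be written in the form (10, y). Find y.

We need (H - 1I)v = 0.
H - 1I = [[-32, 40], [-32, 40]].
Row 1: (-32)·10 + (40)·y = 0
Row 2: (-32)·10 + (40)·y = 0
Solving gives y = 8.
Check: H·(10, 8) = (10, 8) = 1·(10, 8).

8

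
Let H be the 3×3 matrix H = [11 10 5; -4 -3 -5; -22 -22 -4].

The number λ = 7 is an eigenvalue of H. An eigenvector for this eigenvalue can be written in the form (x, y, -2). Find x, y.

0, 1

We need (H - 7I)v = 0.
H - 7I = [[4, 10, 5], [-4, -10, -5], [-22, -22, -11]].
Row 1: (4)·x + (10)·y + (5)·-2 = 0
Row 2: (-4)·x + (-10)·y + (-5)·-2 = 0
Row 3: (-22)·x + (-22)·y + (-11)·-2 = 0
Solving gives x = 0, y = 1.
Check: H·(0, 1, -2) = (0, 7, -14) = 7·(0, 1, -2).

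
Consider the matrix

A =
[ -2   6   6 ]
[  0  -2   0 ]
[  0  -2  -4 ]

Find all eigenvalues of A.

Set up det(λI - A) = 0.
Expanding along the first row, p(λ) = λ^3 + 8λ^2 + 20λ + 16.
Since p(-4) = 0, λ = -4 is a root.
Dividing by (λ + 4) leaves λ^2 + 4λ + 4.
The quadratic factor is (λ + 2)^2.
Eigenvalues: -4, -2, -2.

-4, -2, -2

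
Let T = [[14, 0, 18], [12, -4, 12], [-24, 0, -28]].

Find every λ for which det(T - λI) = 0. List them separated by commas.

-10, -4, -4

Set up det(sI - T) = 0.
Expanding along the first row, p(s) = s^3 + 18s^2 + 96s + 160.
Rational-root test: s = -10 gives p(-10) = 0.
Dividing by (s + 10) leaves s^2 + 8s + 16.
The quadratic factor is (s + 4)^2.
Eigenvalues: -10, -4, -4.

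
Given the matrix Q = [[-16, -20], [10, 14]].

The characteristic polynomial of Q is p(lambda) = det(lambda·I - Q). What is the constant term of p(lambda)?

-24

p(lambda) = lambda^2 + 2·lambda - 24.
The constant term is -24.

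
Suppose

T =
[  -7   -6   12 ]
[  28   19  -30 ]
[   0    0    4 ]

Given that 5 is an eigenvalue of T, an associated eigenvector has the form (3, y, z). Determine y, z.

We need (T - 5I)v = 0.
T - 5I = [[-12, -6, 12], [28, 14, -30], [0, 0, -1]].
Row 1: (-12)·3 + (-6)·y + (12)·z = 0
Row 2: (28)·3 + (14)·y + (-30)·z = 0
Row 3: (0)·3 + (0)·y + (-1)·z = 0
Solving gives y = -6, z = 0.
Check: T·(3, -6, 0) = (15, -30, 0) = 5·(3, -6, 0).

-6, 0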